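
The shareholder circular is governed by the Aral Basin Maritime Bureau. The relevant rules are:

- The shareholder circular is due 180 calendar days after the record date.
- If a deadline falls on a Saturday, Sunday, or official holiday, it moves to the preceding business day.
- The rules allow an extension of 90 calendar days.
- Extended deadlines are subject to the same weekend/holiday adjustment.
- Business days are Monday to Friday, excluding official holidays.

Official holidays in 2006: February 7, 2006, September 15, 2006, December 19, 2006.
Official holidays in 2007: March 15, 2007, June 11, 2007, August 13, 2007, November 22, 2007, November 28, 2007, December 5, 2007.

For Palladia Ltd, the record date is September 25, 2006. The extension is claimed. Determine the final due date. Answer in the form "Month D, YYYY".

Trigger date September 25, 2006 + 180 calendar days = March 24, 2007.
March 24, 2007 falls on a Saturday. Rolling to the preceding business day gives March 23, 2007, a Friday.
With the 90-day extension, March 23, 2007 becomes June 21, 2007.
Since June 21, 2007 is a Thursday and not a holiday, the date is unchanged.
Deadline: June 21, 2007.

June 21, 2007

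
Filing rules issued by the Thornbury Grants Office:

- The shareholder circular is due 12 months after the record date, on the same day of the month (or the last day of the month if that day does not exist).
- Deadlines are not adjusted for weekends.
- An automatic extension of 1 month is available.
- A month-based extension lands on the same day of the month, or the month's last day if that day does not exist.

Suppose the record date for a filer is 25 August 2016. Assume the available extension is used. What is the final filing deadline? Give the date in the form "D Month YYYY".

25 September 2017

12 months from 25 August 2016 is 25 August 2017.
No adjustment is made for weekends or holidays, so 25 August 2017 stands.
Add 1 month to 25 August 2017: 25 September 2017.
25 September 2017 falls on a Monday. The rules make no weekend/holiday allowance, so it remains 25 September 2017.
Final deadline: 25 September 2017.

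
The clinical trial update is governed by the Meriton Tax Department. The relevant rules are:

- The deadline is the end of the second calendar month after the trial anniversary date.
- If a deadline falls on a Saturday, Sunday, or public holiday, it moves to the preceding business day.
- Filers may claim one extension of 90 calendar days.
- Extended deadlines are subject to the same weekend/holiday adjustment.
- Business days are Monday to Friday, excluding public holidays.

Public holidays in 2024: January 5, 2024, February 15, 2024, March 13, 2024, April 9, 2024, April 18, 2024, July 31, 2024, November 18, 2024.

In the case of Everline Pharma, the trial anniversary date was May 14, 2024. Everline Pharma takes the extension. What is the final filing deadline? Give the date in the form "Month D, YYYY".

The second month after May 14, 2024 is July 2024, whose last day is July 31, 2024.
July 31, 2024 is a listed holiday; the preceding business day is July 30, 2024 (Tuesday).
With the 90-day extension, July 30, 2024 becomes October 28, 2024.
October 28, 2024 is a Monday and not a listed holiday, so it stands.
Final deadline: October 28, 2024.

October 28, 2024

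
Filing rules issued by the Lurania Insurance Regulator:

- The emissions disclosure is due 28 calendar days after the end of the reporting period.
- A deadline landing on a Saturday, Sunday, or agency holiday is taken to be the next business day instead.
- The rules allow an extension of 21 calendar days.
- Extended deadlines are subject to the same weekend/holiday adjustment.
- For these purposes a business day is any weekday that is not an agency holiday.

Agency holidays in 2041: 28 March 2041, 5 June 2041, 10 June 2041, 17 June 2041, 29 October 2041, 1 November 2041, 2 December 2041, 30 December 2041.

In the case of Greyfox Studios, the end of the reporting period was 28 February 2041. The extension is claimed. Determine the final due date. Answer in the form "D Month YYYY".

19 April 2041

From 28 February 2041, 28 calendar days later is 28 March 2041.
Because 28 March 2041 is a listed holiday, the deadline becomes 29 March 2041 (Friday).
Add the 21 calendar-day extension to 29 March 2041: 19 April 2041.
Since 19 April 2041 is a Friday and not a holiday, the date is unchanged.
Deadline: 19 April 2041.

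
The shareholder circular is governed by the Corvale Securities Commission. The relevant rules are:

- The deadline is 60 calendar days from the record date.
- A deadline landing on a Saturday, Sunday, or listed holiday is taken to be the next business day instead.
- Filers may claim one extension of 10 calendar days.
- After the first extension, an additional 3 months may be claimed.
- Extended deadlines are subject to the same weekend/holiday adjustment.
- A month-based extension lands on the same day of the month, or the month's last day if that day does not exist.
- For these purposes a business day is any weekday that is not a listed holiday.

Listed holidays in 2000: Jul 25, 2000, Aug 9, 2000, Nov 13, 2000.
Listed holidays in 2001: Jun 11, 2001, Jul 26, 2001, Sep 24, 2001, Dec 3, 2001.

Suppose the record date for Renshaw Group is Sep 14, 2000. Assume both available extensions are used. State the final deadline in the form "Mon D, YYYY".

Feb 26, 2001

From Sep 14, 2000, 60 calendar days later is Nov 13, 2000.
Nov 13, 2000 falls on a listed holiday. Rolling to the next business day gives Nov 14, 2000, a Tuesday.
With the 10-day extension, Nov 14, 2000 becomes Nov 24, 2000.
Since Nov 24, 2000 is a Friday and not a holiday, the date is unchanged.
Add 3 months to Nov 24, 2000: Feb 24, 2001.
Feb 24, 2001 is a Saturday; the next business day is Feb 26, 2001 (Monday).
Final deadline: Feb 26, 2001.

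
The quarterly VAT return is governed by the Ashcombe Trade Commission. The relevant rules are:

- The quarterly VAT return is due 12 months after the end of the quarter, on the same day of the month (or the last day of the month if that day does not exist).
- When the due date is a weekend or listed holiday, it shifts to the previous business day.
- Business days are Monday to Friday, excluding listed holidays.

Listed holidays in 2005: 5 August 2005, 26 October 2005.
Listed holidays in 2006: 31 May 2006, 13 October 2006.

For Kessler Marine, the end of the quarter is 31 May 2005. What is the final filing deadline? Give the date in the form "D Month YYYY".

30 May 2006

Moving 12 months forward from 31 May 2005 on the corresponding day gives 31 May 2006.
Because 31 May 2006 is a listed holiday, the deadline becomes 30 May 2006 (Tuesday).
The final due date is 30 May 2006.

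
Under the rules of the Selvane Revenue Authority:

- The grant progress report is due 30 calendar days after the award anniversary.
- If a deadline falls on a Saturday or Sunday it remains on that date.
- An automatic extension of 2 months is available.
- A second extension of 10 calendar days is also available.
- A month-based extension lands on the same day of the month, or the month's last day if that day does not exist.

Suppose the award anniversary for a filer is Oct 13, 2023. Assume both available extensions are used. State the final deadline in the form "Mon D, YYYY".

Jan 22, 2024

Trigger date Oct 13, 2023 + 30 calendar days = Nov 12, 2023.
Nov 12, 2023 is a Sunday; no weekend or holiday adjustment applies.
Add 2 months to Nov 12, 2023: Jan 12, 2024.
Jan 12, 2024 is a Friday; no weekend or holiday adjustment applies.
Applying the 10-calendar-day extension: Jan 12, 2024 + 10 days = Jan 22, 2024.
Jan 22, 2024 falls on a Monday. The rules make no weekend/holiday allowance, so it remains Jan 22, 2024.
Final deadline: Jan 22, 2024.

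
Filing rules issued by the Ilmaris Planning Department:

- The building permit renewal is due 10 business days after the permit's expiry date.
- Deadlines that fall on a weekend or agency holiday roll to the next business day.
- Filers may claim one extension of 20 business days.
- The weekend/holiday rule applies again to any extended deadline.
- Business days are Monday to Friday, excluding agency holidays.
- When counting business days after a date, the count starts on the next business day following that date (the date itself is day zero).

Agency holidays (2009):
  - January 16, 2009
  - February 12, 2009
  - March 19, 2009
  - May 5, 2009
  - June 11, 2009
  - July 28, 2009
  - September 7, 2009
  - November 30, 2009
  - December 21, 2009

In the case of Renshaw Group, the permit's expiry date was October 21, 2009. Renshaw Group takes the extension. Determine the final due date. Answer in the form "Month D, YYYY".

Starting the day after October 21, 2009 and counting 10 business days lands on November 4, 2009.
November 4, 2009 falls on a Wednesday, which is a business day, so no adjustment is needed.
The 20-business-day extension runs from November 4, 2009 to December 3, 2009.
December 3, 2009 falls on a Thursday, which is a business day, so no adjustment is needed.
The final due date is December 3, 2009.

December 3, 2009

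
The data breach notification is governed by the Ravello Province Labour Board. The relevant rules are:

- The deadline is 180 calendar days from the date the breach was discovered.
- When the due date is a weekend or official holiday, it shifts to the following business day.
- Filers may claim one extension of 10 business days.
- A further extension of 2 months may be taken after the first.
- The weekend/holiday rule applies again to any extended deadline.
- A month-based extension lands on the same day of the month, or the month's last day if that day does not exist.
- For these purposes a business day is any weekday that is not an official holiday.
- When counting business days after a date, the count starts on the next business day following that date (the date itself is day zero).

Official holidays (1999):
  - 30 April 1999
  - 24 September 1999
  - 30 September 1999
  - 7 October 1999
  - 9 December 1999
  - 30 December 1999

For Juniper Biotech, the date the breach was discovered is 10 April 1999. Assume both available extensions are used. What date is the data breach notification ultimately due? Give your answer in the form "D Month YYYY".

22 December 1999

Trigger date 10 April 1999 + 180 calendar days = 7 October 1999.
7 October 1999 is a listed holiday; the next business day is 8 October 1999 (Friday).
Applying the 10-business-day extension: 10 business days after 8 October 1999 is 22 October 1999.
Since 22 October 1999 is a Friday and not a holiday, the date is unchanged.
Add 2 months to 22 October 1999: 22 December 1999.
22 December 1999 is a Wednesday and not a listed holiday, so it stands.
Final deadline: 22 December 1999.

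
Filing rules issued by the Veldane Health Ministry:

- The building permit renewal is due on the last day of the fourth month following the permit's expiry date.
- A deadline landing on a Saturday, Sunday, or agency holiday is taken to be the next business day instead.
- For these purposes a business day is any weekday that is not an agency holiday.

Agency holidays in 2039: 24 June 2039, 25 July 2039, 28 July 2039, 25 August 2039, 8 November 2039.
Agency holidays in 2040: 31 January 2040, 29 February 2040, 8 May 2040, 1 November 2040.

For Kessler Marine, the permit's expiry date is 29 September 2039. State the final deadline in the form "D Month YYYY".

1 February 2040

The fourth month after 29 September 2039 is January 2040, whose last day is 31 January 2040.
Because 31 January 2040 is a listed holiday, the deadline becomes 1 February 2040 (Wednesday).
So the filing is due 1 February 2040.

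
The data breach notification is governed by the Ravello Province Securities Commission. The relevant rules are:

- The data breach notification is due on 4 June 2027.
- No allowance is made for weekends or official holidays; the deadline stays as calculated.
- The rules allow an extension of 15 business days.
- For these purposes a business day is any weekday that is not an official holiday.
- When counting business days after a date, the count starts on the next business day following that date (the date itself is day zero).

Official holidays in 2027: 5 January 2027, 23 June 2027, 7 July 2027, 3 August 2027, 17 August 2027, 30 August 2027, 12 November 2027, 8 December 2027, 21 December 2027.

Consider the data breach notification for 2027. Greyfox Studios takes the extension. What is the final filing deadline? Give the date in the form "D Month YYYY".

28 June 2027

The statutory due date is 4 June 2027.
4 June 2027 is a Friday; no weekend or holiday adjustment applies.
The 15-business-day extension runs from 4 June 2027 to 28 June 2027.
28 June 2027 falls on a Monday. The rules make no weekend/holiday allowance, so it remains 28 June 2027.
Final deadline: 28 June 2027.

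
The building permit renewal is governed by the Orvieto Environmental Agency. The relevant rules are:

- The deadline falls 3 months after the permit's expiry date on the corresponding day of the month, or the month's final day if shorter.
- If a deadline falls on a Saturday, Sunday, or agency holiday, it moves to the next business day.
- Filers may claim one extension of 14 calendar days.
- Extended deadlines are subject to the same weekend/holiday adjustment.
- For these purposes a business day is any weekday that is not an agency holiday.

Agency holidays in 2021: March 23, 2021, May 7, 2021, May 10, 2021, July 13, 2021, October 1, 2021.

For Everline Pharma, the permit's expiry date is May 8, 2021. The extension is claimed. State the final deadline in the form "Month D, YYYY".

August 23, 2021

3 months after May 8, 2021, on the same day of the month, is August 8, 2021.
August 8, 2021 is a Sunday, so it moves to the next business day, August 9, 2021 (Monday).
The 14-calendar-day extension moves the deadline from August 9, 2021 to August 23, 2021.
August 23, 2021 falls on a Monday, which is a business day, so no adjustment is needed.
Deadline: August 23, 2021.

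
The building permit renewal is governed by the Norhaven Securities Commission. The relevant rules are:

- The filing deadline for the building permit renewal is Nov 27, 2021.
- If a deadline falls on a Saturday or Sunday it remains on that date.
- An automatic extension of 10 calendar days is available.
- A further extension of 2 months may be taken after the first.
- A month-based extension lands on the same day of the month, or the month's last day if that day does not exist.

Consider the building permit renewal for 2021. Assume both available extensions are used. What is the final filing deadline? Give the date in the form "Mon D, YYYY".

Feb 7, 2022

The stated deadline is Nov 27, 2021.
No adjustment is made for weekends or holidays, so Nov 27, 2021 stands.
The 10-calendar-day extension moves the deadline from Nov 27, 2021 to Dec 7, 2021.
Dec 7, 2021 is a Tuesday; no weekend or holiday adjustment applies.
Add 2 months to Dec 7, 2021: Feb 7, 2022.
Feb 7, 2022 is a Monday; no weekend or holiday adjustment applies.
So the filing is due Feb 7, 2022.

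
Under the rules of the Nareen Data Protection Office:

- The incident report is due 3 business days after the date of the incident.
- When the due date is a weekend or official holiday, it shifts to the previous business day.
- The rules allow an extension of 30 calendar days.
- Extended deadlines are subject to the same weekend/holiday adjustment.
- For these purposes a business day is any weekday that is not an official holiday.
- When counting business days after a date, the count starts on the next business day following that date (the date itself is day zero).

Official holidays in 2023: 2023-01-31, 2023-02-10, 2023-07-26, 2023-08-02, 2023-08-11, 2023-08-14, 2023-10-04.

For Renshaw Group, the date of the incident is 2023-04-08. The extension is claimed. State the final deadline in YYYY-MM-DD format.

2023-05-12

Counting 3 business days after 2023-04-08 (skipping weekends and listed holidays) reaches 2023-04-12.
Since 2023-04-12 is a Wednesday and not a holiday, the date is unchanged.
Add the 30 calendar-day extension to 2023-04-12: 2023-05-12.
2023-05-12 is a Friday and not a listed holiday, so it stands.
The final due date is 2023-05-12.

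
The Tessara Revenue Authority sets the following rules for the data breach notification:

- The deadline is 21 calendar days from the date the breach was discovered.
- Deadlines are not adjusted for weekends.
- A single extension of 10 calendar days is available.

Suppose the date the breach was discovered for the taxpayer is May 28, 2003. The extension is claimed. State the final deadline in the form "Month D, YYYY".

June 28, 2003

21 calendar days after May 28, 2003 is June 18, 2003.
June 18, 2003 is a Wednesday; no weekend or holiday adjustment applies.
Add the 10 calendar-day extension to June 18, 2003: June 28, 2003.
June 28, 2003 falls on a Saturday. The rules make no weekend/holiday allowance, so it remains June 28, 2003.
So the filing is due June 28, 2003.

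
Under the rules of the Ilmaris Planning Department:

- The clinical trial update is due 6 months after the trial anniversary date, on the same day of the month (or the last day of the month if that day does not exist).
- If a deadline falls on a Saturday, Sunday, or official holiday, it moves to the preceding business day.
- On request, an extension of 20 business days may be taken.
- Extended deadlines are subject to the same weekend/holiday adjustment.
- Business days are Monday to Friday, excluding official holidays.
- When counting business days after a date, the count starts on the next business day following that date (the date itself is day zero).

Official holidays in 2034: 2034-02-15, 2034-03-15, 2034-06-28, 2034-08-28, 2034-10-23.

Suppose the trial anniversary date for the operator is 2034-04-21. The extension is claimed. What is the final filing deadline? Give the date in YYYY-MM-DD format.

2034-11-20

6 months from 2034-04-21 is 2034-10-21.
2034-10-21 falls on a Saturday. Rolling to the preceding business day gives 2034-10-20, a Friday.
Applying the 20-business-day extension: 20 business days after 2034-10-20 is 2034-11-20.
2034-11-20 falls on a Monday, which is a business day, so no adjustment is needed.
So the filing is due 2034-11-20.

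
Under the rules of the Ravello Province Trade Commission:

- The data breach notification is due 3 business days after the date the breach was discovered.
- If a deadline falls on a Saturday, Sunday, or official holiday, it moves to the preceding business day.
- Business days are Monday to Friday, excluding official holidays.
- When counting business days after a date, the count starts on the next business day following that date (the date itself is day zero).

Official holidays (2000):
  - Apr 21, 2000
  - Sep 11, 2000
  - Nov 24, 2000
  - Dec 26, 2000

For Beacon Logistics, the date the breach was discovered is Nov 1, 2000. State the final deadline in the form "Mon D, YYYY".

Nov 6, 2000

Starting the day after Nov 1, 2000 and counting 3 business days lands on Nov 6, 2000.
Nov 6, 2000 is a Monday and not a listed holiday, so it stands.
Deadline: Nov 6, 2000.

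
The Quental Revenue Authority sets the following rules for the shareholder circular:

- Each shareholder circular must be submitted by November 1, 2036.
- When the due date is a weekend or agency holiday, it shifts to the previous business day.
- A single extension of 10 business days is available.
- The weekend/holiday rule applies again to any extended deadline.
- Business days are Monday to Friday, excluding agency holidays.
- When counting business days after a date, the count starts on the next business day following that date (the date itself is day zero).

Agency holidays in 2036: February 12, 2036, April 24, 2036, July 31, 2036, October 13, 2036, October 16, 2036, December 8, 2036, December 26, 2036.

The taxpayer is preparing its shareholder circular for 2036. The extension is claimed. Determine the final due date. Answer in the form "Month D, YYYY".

Start from the fixed due date, November 1, 2036.
Because November 1, 2036 is a Saturday, the deadline becomes October 31, 2036 (Friday).
The 10-business-day extension runs from October 31, 2036 to November 14, 2036.
Since November 14, 2036 is a Friday and not a holiday, the date is unchanged.
So the filing is due November 14, 2036.

November 14, 2036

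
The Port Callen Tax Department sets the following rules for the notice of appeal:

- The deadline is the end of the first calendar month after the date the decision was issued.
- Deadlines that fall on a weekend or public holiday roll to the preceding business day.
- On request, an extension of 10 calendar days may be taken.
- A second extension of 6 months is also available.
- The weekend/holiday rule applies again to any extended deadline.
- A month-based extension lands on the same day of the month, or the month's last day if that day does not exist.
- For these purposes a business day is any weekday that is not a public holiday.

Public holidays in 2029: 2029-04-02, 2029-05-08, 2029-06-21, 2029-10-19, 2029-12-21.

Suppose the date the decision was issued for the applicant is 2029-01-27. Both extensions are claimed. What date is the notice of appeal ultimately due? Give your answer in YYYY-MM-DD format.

1 month after 2029-01-27 falls in February 2029; the last day of that month is 2029-02-28.
Since 2029-02-28 is a Wednesday and not a holiday, the date is unchanged.
Applying the 10-calendar-day extension: 2029-02-28 + 10 days = 2029-03-10.
2029-03-10 is a Saturday; the preceding business day is 2029-03-09 (Friday).
Applying the 6 months extension: 6 months after 2029-03-09 is 2029-09-09.
Because 2029-09-09 is a Sunday, the deadline becomes 2029-09-07 (Friday).
Final deadline: 2029-09-07.

2029-09-07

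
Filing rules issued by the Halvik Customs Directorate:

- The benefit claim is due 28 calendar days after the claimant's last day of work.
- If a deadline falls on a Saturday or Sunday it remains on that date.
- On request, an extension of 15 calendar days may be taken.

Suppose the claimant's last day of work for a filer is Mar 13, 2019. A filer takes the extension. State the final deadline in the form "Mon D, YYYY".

Apr 25, 2019

Trigger date Mar 13, 2019 + 28 calendar days = Apr 10, 2019.
Apr 10, 2019 is a Wednesday; no weekend or holiday adjustment applies.
Add the 15 calendar-day extension to Apr 10, 2019: Apr 25, 2019.
No adjustment is made for weekends or holidays, so Apr 25, 2019 stands.
Final deadline: Apr 25, 2019.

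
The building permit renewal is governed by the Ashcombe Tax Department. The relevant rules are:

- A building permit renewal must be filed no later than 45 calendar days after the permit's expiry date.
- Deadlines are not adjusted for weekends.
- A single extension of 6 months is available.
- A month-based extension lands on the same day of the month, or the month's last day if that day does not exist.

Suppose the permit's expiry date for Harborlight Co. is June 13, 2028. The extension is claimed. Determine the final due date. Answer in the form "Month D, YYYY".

From June 13, 2028, 45 calendar days later is July 28, 2028.
July 28, 2028 is a Friday; no weekend or holiday adjustment applies.
Applying the 6 months extension: 6 months after July 28, 2028 is January 28, 2029.
January 28, 2029 falls on a Sunday. The rules make no weekend/holiday allowance, so it remains January 28, 2029.
Final deadline: January 28, 2029.

January 28, 2029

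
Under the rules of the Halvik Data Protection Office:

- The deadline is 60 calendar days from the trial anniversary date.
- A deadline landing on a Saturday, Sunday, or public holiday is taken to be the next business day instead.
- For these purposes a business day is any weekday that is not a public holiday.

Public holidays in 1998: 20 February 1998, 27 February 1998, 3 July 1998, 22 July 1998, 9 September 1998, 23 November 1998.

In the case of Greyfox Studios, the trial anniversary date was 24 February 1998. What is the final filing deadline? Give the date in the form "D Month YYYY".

27 April 1998

From 24 February 1998, 60 calendar days later is 25 April 1998.
25 April 1998 falls on a Saturday. Rolling to the next business day gives 27 April 1998, a Monday.
So the filing is due 27 April 1998.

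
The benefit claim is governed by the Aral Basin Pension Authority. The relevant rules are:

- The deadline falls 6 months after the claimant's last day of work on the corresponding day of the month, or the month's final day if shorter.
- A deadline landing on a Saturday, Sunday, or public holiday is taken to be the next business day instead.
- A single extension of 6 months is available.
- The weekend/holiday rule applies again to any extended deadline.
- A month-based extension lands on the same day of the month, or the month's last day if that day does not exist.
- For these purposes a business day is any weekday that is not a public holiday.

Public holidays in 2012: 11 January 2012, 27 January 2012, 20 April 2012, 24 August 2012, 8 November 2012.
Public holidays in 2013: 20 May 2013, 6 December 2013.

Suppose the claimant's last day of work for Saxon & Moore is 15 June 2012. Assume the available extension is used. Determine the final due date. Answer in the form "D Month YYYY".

Moving 6 months forward from 15 June 2012 on the corresponding day gives 15 December 2012.
15 December 2012 is a Saturday, so it moves to the next business day, 17 December 2012 (Monday).
The 6 months extension carries 17 December 2012 to 17 June 2013.
Since 17 June 2013 is a Monday and not a holiday, the date is unchanged.
Final deadline: 17 June 2013.

17 June 2013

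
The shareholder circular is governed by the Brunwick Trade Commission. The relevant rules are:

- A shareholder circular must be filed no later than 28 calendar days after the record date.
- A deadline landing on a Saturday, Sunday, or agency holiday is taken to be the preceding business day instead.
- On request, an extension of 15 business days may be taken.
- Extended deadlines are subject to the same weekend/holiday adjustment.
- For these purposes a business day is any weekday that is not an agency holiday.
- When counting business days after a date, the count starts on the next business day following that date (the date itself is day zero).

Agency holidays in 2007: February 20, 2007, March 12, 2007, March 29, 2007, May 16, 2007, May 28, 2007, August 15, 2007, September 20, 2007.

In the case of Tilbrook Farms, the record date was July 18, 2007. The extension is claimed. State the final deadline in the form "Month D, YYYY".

September 5, 2007

From July 18, 2007, 28 calendar days later is August 15, 2007.
August 15, 2007 is a listed holiday, so it moves to the preceding business day, August 14, 2007 (Tuesday).
The 15-business-day extension runs from August 14, 2007 to September 5, 2007.
September 5, 2007 is a Wednesday and not a listed holiday, so it stands.
So the filing is due September 5, 2007.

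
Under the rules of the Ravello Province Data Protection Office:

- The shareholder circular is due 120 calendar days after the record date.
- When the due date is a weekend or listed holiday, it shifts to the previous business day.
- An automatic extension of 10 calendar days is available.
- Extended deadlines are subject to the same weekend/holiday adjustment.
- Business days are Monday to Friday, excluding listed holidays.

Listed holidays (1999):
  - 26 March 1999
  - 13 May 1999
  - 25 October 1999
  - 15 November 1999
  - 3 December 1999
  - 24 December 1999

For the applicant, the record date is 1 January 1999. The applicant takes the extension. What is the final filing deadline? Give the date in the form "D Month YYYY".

Adding 120 calendar days to 1 January 1999 gives 1 May 1999.
1 May 1999 is a Saturday, so it moves to the preceding business day, 30 April 1999 (Friday).
The 10-calendar-day extension moves the deadline from 30 April 1999 to 10 May 1999.
Since 10 May 1999 is a Monday and not a holiday, the date is unchanged.
Deadline: 10 May 1999.

10 May 1999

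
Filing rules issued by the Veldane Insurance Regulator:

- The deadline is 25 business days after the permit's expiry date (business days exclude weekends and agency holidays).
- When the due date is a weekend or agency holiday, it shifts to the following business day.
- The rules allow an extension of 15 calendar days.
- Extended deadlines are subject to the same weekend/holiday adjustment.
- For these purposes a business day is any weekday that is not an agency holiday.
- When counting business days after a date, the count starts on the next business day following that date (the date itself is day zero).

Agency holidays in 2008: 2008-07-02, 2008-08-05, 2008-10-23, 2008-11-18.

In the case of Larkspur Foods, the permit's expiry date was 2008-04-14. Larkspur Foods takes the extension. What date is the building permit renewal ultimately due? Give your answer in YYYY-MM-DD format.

2008-06-03

Counting 25 business days after 2008-04-14 (skipping weekends and listed holidays) reaches 2008-05-19.
Since 2008-05-19 is a Monday and not a holiday, the date is unchanged.
Applying the 15-calendar-day extension: 2008-05-19 + 15 days = 2008-06-03.
2008-06-03 is a Tuesday and not a listed holiday, so it stands.
Deadline: 2008-06-03.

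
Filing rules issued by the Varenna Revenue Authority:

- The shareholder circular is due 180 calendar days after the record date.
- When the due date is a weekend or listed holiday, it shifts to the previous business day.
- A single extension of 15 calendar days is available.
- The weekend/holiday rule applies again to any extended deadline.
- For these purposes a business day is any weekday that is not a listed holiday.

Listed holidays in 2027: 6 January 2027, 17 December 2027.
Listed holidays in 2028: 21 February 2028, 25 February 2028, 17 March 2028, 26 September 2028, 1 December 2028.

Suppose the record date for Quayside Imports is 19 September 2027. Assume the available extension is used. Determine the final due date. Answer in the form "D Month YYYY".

31 March 2028

180 calendar days after 19 September 2027 is 17 March 2028.
Because 17 March 2028 is a listed holiday, the deadline becomes 16 March 2028 (Thursday).
Applying the 15-calendar-day extension: 16 March 2028 + 15 days = 31 March 2028.
31 March 2028 is a Friday and not a listed holiday, so it stands.
So the filing is due 31 March 2028.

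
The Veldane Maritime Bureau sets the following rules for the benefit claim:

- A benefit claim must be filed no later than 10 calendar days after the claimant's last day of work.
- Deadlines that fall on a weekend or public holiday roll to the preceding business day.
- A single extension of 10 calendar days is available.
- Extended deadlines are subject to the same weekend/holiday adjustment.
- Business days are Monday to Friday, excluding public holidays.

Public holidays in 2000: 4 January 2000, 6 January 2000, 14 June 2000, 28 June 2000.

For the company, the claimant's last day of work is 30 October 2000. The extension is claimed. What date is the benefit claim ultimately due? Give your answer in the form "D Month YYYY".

10 calendar days after 30 October 2000 is 9 November 2000.
Since 9 November 2000 is a Thursday and not a holiday, the date is unchanged.
The 10-calendar-day extension moves the deadline from 9 November 2000 to 19 November 2000.
19 November 2000 falls on a Sunday. Rolling to the preceding business day gives 17 November 2000, a Friday.
So the filing is due 17 November 2000.

17 November 2000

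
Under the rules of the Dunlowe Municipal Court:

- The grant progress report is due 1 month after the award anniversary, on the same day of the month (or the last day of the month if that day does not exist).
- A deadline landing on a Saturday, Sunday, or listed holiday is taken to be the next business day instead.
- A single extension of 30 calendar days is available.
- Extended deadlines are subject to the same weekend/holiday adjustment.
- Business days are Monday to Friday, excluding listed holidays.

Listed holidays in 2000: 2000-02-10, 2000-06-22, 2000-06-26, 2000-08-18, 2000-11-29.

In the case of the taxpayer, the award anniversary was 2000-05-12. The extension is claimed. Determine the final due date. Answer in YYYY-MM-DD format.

1 month from 2000-05-12 is 2000-06-12.
Since 2000-06-12 is a Monday and not a holiday, the date is unchanged.
The 30-calendar-day extension moves the deadline from 2000-06-12 to 2000-07-12.
2000-07-12 falls on a Wednesday, which is a business day, so no adjustment is needed.
Deadline: 2000-07-12.

2000-07-12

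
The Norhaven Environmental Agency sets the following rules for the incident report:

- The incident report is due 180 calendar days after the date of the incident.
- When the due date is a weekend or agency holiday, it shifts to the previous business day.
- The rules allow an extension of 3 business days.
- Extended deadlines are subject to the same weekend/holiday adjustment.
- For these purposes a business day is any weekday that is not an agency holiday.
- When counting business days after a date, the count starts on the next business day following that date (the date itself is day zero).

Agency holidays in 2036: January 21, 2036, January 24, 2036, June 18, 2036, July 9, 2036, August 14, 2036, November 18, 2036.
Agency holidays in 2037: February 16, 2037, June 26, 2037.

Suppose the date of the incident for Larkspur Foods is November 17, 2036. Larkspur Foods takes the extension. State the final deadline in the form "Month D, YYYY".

May 20, 2037

From November 17, 2036, 180 calendar days later is May 16, 2037.
Because May 16, 2037 is a Saturday, the deadline becomes May 15, 2037 (Friday).
The 3-business-day extension runs from May 15, 2037 to May 20, 2037.
May 20, 2037 (Wednesday) is already a business day.
Final deadline: May 20, 2037.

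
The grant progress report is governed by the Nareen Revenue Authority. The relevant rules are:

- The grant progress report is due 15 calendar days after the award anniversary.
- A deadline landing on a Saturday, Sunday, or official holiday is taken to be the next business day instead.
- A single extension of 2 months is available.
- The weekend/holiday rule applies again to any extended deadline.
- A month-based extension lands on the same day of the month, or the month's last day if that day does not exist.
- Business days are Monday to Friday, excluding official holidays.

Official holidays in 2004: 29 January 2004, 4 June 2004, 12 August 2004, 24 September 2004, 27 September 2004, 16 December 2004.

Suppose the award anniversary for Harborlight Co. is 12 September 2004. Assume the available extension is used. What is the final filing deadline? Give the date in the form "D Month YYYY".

15 calendar days after 12 September 2004 is 27 September 2004.
27 September 2004 is a listed holiday; the next business day is 28 September 2004 (Tuesday).
The 2 months extension carries 28 September 2004 to 28 November 2004.
Because 28 November 2004 is a Sunday, the deadline becomes 29 November 2004 (Monday).
Final deadline: 29 November 2004.

29 November 2004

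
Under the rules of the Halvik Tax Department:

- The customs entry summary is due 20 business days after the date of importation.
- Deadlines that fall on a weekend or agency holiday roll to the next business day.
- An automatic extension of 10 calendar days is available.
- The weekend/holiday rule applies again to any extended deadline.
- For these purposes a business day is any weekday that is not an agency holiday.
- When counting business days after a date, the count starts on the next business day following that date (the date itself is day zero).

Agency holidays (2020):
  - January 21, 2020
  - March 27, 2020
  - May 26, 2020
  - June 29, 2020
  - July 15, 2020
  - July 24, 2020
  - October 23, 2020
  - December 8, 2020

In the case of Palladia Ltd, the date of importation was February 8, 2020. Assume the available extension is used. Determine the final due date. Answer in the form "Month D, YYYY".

March 16, 2020

Counting 20 business days after February 8, 2020 (skipping weekends and listed holidays) reaches March 6, 2020.
March 6, 2020 falls on a Friday, which is a business day, so no adjustment is needed.
The 10-calendar-day extension moves the deadline from March 6, 2020 to March 16, 2020.
Since March 16, 2020 is a Monday and not a holiday, the date is unchanged.
The final due date is March 16, 2020.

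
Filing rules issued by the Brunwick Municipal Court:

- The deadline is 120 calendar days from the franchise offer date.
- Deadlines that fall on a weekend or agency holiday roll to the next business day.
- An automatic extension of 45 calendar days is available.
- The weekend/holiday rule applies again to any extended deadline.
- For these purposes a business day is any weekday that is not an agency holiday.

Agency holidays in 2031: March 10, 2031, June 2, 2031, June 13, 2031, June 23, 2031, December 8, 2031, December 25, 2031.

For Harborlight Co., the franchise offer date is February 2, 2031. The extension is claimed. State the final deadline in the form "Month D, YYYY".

120 calendar days after February 2, 2031 is June 2, 2031.
June 2, 2031 is a listed holiday; the next business day is June 3, 2031 (Tuesday).
Add the 45 calendar-day extension to June 3, 2031: July 18, 2031.
July 18, 2031 (Friday) is already a business day.
So the filing is due July 18, 2031.

July 18, 2031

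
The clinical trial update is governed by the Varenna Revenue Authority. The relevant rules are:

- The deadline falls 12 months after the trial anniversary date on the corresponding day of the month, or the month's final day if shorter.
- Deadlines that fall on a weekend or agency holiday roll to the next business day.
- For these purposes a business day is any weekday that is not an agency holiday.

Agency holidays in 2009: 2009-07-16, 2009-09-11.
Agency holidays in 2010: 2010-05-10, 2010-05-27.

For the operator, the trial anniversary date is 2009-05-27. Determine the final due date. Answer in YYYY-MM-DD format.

12 months after 2009-05-27, on the same day of the month, is 2010-05-27.
2010-05-27 is a listed holiday; the next business day is 2010-05-28 (Friday).
Deadline: 2010-05-28.

2010-05-28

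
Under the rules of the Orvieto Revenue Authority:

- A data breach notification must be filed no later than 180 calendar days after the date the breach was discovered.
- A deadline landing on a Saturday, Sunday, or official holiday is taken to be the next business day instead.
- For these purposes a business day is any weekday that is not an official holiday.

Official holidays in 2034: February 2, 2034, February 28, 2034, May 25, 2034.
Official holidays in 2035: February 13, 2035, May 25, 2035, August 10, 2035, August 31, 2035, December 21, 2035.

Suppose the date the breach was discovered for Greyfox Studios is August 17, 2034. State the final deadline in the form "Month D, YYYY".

February 14, 2035

Adding 180 calendar days to August 17, 2034 gives February 13, 2035.
Because February 13, 2035 is a listed holiday, the deadline becomes February 14, 2035 (Wednesday).
So the filing is due February 14, 2035.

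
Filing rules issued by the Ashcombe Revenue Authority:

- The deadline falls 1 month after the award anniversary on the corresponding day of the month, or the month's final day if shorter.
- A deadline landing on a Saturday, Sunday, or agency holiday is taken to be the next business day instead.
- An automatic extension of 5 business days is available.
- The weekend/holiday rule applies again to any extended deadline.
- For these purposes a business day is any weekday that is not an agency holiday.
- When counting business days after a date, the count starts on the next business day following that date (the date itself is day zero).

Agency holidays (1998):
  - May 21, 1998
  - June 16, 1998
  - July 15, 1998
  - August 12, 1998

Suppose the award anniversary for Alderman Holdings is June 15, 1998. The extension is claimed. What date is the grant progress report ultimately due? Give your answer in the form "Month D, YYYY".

July 23, 1998

1 month after June 15, 1998, on the same day of the month, is July 15, 1998.
Because July 15, 1998 is a listed holiday, the deadline becomes July 16, 1998 (Thursday).
The 5-business-day extension runs from July 16, 1998 to July 23, 1998.
July 23, 1998 falls on a Thursday, which is a business day, so no adjustment is needed.
Deadline: July 23, 1998.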